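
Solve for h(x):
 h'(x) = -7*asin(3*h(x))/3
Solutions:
 Integral(1/asin(3*_y), (_y, h(x))) = C1 - 7*x/3


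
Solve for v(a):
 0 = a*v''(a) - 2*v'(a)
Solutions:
 v(a) = C1 + C2*a^3


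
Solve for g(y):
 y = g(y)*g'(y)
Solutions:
 g(y) = -sqrt(C1 + y^2)
 g(y) = sqrt(C1 + y^2)


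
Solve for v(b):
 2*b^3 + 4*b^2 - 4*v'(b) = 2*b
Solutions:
 v(b) = C1 + b^4/8 + b^3/3 - b^2/4


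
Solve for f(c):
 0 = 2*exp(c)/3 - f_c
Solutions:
 f(c) = C1 + 2*exp(c)/3


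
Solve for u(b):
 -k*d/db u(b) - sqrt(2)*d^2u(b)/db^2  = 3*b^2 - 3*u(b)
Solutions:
 u(b) = C1*exp(sqrt(2)*b*(-k + sqrt(k^2 + 12*sqrt(2)))/4) + C2*exp(-sqrt(2)*b*(k + sqrt(k^2 + 12*sqrt(2)))/4) + b^2 + 2*b*k/3 + 2*k^2/9 + 2*sqrt(2)/3


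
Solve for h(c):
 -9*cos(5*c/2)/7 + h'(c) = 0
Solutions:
 h(c) = C1 + 18*sin(5*c/2)/35


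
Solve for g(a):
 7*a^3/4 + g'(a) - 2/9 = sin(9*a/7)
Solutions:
 g(a) = C1 - 7*a^4/16 + 2*a/9 - 7*cos(9*a/7)/9


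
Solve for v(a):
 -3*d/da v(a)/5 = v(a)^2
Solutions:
 v(a) = 3/(C1 + 5*a)


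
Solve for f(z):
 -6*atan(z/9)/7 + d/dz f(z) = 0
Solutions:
 f(z) = C1 + 6*z*atan(z/9)/7 - 27*log(z^2 + 81)/7


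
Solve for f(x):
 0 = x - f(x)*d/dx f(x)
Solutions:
 f(x) = -sqrt(C1 + x^2)
 f(x) = sqrt(C1 + x^2)


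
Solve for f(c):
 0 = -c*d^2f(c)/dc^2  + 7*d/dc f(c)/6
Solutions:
 f(c) = C1 + C2*c^(13/6)


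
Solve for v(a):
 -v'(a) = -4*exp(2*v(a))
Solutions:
 v(a) = log(-sqrt(-1/(C1 + 4*a))) - log(2)/2
 v(a) = log(-1/(C1 + 4*a))/2 - log(2)/2


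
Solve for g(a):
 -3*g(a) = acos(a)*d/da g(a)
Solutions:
 g(a) = C1*exp(-3*Integral(1/acos(a), a))


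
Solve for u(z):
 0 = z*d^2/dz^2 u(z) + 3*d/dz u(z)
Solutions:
 u(z) = C1 + C2/z^2


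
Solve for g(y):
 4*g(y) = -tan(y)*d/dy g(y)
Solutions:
 g(y) = C1/sin(y)^4


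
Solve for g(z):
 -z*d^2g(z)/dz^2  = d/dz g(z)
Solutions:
 g(z) = C1 + C2*log(z)


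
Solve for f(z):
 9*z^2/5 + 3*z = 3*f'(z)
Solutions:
 f(z) = C1 + z^3/5 + z^2/2


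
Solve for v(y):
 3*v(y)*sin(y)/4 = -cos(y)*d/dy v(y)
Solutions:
 v(y) = C1*cos(y)^(3/4)


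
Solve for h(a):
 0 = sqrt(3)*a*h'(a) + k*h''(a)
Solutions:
 h(a) = C1 + C2*sqrt(k)*erf(sqrt(2)*3^(1/4)*a*sqrt(1/k)/2)


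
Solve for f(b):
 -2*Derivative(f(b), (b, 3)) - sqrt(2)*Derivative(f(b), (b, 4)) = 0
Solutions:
 f(b) = C1 + C2*b + C3*b^2 + C4*exp(-sqrt(2)*b)


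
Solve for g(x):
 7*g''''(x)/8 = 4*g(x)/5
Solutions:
 g(x) = C1*exp(-2*2^(1/4)*35^(3/4)*x/35) + C2*exp(2*2^(1/4)*35^(3/4)*x/35) + C3*sin(2*2^(1/4)*35^(3/4)*x/35) + C4*cos(2*2^(1/4)*35^(3/4)*x/35)


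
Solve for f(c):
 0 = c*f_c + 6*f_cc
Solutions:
 f(c) = C1 + C2*erf(sqrt(3)*c/6)


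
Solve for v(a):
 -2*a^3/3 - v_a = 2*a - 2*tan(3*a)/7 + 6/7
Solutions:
 v(a) = C1 - a^4/6 - a^2 - 6*a/7 - 2*log(cos(3*a))/21


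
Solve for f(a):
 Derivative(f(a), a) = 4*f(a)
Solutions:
 f(a) = C1*exp(4*a)


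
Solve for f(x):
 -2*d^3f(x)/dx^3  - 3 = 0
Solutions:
 f(x) = C1 + C2*x + C3*x^2 - x^3/4


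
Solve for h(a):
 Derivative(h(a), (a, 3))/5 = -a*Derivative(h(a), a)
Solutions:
 h(a) = C1 + Integral(C2*airyai(-5^(1/3)*a) + C3*airybi(-5^(1/3)*a), a)


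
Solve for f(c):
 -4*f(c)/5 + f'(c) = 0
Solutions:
 f(c) = C1*exp(4*c/5)


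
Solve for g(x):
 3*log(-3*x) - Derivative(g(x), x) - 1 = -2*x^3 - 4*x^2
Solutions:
 g(x) = C1 + x^4/2 + 4*x^3/3 + 3*x*log(-x) + x*(-4 + 3*log(3))


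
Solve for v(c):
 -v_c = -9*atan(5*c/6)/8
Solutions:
 v(c) = C1 + 9*c*atan(5*c/6)/8 - 27*log(25*c^2 + 36)/40


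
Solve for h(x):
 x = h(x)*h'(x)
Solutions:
 h(x) = -sqrt(C1 + x^2)
 h(x) = sqrt(C1 + x^2)


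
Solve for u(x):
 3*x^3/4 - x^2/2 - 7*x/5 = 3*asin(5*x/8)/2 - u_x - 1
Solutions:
 u(x) = C1 - 3*x^4/16 + x^3/6 + 7*x^2/10 + 3*x*asin(5*x/8)/2 - x + 3*sqrt(64 - 25*x^2)/10


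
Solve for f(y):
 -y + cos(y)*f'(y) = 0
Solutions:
 f(y) = C1 + Integral(y/cos(y), y)


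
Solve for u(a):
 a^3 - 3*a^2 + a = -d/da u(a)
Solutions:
 u(a) = C1 - a^4/4 + a^3 - a^2/2


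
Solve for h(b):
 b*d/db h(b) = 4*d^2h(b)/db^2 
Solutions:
 h(b) = C1 + C2*erfi(sqrt(2)*b/4)


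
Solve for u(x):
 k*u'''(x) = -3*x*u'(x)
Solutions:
 u(x) = C1 + Integral(C2*airyai(3^(1/3)*x*(-1/k)^(1/3)) + C3*airybi(3^(1/3)*x*(-1/k)^(1/3)), x)


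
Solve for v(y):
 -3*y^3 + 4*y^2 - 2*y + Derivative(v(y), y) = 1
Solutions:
 v(y) = C1 + 3*y^4/4 - 4*y^3/3 + y^2 + y


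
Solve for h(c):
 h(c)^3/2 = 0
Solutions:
 h(c) = 0


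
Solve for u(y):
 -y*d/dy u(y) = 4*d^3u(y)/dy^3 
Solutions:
 u(y) = C1 + Integral(C2*airyai(-2^(1/3)*y/2) + C3*airybi(-2^(1/3)*y/2), y)


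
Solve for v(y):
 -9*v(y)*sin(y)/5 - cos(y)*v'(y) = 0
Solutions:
 v(y) = C1*cos(y)^(9/5)


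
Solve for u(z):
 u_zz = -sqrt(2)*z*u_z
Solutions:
 u(z) = C1 + C2*erf(2^(3/4)*z/2)


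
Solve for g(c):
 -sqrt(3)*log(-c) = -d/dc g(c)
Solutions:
 g(c) = C1 + sqrt(3)*c*log(-c) - sqrt(3)*c


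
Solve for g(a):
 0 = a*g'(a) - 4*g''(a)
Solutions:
 g(a) = C1 + C2*erfi(sqrt(2)*a/4)


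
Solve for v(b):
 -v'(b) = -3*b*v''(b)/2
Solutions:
 v(b) = C1 + C2*b^(5/3)


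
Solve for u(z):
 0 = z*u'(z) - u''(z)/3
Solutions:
 u(z) = C1 + C2*erfi(sqrt(6)*z/2)


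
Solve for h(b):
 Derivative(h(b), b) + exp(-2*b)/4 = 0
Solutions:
 h(b) = C1 + exp(-2*b)/8


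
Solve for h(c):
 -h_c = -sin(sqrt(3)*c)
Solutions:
 h(c) = C1 - sqrt(3)*cos(sqrt(3)*c)/3


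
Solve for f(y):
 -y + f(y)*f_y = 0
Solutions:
 f(y) = -sqrt(C1 + y^2)
 f(y) = sqrt(C1 + y^2)


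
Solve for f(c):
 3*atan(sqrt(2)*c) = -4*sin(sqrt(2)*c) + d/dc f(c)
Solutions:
 f(c) = C1 + 3*c*atan(sqrt(2)*c) - 3*sqrt(2)*log(2*c^2 + 1)/4 - 2*sqrt(2)*cos(sqrt(2)*c)


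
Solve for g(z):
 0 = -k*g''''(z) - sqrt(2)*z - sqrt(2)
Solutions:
 g(z) = C1 + C2*z + C3*z^2 + C4*z^3 - sqrt(2)*z^5/(120*k) - sqrt(2)*z^4/(24*k)


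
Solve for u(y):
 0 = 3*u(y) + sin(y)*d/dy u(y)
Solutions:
 u(y) = C1*(cos(y) + 1)^(3/2)/(cos(y) - 1)^(3/2)


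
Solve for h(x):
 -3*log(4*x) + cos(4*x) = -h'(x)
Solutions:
 h(x) = C1 + 3*x*log(x) - 3*x + 6*x*log(2) - sin(4*x)/4


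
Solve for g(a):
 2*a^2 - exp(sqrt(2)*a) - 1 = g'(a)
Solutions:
 g(a) = C1 + 2*a^3/3 - a - sqrt(2)*exp(sqrt(2)*a)/2


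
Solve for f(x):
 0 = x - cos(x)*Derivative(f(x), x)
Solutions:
 f(x) = C1 + Integral(x/cos(x), x)


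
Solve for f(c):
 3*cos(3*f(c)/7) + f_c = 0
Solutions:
 3*c - 7*log(sin(3*f(c)/7) - 1)/6 + 7*log(sin(3*f(c)/7) + 1)/6 = C1


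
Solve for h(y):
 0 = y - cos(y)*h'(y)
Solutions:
 h(y) = C1 + Integral(y/cos(y), y)


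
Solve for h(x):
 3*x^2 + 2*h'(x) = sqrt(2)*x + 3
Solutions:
 h(x) = C1 - x^3/2 + sqrt(2)*x^2/4 + 3*x/2


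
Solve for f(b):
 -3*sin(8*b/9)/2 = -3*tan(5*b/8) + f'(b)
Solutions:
 f(b) = C1 - 24*log(cos(5*b/8))/5 + 27*cos(8*b/9)/16


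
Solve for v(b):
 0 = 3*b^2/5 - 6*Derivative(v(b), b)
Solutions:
 v(b) = C1 + b^3/30


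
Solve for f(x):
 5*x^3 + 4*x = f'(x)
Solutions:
 f(x) = C1 + 5*x^4/4 + 2*x^2


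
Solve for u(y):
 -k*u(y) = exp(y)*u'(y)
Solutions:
 u(y) = C1*exp(k*exp(-y))


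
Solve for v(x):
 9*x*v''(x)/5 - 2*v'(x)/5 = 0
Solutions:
 v(x) = C1 + C2*x^(11/9)


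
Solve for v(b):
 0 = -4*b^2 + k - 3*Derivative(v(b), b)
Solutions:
 v(b) = C1 - 4*b^3/9 + b*k/3


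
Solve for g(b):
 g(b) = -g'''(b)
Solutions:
 g(b) = C3*exp(-b) + (C1*sin(sqrt(3)*b/2) + C2*cos(sqrt(3)*b/2))*exp(b/2)


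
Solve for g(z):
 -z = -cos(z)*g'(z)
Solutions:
 g(z) = C1 + Integral(z/cos(z), z)


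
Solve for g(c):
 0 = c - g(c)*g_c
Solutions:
 g(c) = -sqrt(C1 + c^2)
 g(c) = sqrt(C1 + c^2)


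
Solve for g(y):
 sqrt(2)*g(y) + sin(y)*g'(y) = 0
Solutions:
 g(y) = C1*(cos(y) + 1)^(sqrt(2)/2)/(cos(y) - 1)^(sqrt(2)/2)


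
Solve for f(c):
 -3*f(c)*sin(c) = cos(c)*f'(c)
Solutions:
 f(c) = C1*cos(c)^3


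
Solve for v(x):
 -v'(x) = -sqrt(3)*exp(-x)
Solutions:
 v(x) = C1 - sqrt(3)*exp(-x)


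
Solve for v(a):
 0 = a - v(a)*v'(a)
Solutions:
 v(a) = -sqrt(C1 + a^2)
 v(a) = sqrt(C1 + a^2)


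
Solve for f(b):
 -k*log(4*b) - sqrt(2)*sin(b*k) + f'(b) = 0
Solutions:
 f(b) = C1 + b*k*(log(b) - 1) + 2*b*k*log(2) + sqrt(2)*Piecewise((-cos(b*k)/k, Ne(k, 0)), (0, True))


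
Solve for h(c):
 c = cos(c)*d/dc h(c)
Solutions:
 h(c) = C1 + Integral(c/cos(c), c)


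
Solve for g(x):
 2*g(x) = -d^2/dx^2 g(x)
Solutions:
 g(x) = C1*sin(sqrt(2)*x) + C2*cos(sqrt(2)*x)


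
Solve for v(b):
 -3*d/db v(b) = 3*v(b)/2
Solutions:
 v(b) = C1*exp(-b/2)


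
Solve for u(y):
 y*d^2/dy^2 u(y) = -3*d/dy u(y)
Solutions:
 u(y) = C1 + C2/y^2


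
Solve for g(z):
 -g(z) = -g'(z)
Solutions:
 g(z) = C1*exp(z)


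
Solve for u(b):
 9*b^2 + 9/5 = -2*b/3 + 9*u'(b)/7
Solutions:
 u(b) = C1 + 7*b^3/3 + 7*b^2/27 + 7*b/5


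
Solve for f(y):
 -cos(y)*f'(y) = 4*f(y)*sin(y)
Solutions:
 f(y) = C1*cos(y)^4


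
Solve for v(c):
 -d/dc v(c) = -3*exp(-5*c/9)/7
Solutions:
 v(c) = C1 - 27*exp(-5*c/9)/35


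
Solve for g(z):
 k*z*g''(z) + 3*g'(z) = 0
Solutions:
 g(z) = C1 + z^(((re(k) - 3)*re(k) + im(k)^2)/(re(k)^2 + im(k)^2))*(C2*sin(3*log(z)*Abs(im(k))/(re(k)^2 + im(k)^2)) + C3*cos(3*log(z)*im(k)/(re(k)^2 + im(k)^2)))


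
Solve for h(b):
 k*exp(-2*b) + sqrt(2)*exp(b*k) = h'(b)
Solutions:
 h(b) = C1 - k*exp(-2*b)/2 + sqrt(2)*exp(b*k)/k


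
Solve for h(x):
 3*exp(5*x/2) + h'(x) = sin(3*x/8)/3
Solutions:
 h(x) = C1 - 6*exp(5*x/2)/5 - 8*cos(3*x/8)/9


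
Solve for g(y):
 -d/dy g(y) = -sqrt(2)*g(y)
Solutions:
 g(y) = C1*exp(sqrt(2)*y)


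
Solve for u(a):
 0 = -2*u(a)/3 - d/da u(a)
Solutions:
 u(a) = C1*exp(-2*a/3)


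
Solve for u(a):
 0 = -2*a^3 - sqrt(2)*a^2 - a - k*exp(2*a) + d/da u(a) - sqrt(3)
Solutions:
 u(a) = C1 + a^4/2 + sqrt(2)*a^3/3 + a^2/2 + sqrt(3)*a + k*exp(2*a)/2


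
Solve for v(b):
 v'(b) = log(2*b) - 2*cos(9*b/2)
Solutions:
 v(b) = C1 + b*log(b) - b + b*log(2) - 4*sin(9*b/2)/9


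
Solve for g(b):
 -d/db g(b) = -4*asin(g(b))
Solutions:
 Integral(1/asin(_y), (_y, g(b))) = C1 + 4*b


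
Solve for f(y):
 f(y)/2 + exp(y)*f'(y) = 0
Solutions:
 f(y) = C1*exp(exp(-y)/2)


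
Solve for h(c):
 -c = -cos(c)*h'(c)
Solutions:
 h(c) = C1 + Integral(c/cos(c), c)


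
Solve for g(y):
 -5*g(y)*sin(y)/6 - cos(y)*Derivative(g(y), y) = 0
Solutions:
 g(y) = C1*cos(y)^(5/6)


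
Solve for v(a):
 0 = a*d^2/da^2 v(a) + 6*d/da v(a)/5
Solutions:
 v(a) = C1 + C2/a^(1/5)


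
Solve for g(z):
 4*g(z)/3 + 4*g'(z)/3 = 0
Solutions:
 g(z) = C1*exp(-z)


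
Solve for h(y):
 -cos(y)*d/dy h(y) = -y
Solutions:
 h(y) = C1 + Integral(y/cos(y), y)


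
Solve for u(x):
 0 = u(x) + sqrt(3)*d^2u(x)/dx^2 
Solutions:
 u(x) = C1*sin(3^(3/4)*x/3) + C2*cos(3^(3/4)*x/3)


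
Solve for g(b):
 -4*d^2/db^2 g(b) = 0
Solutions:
 g(b) = C1 + C2*b


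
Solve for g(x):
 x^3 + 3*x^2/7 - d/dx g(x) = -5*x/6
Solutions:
 g(x) = C1 + x^4/4 + x^3/7 + 5*x^2/12


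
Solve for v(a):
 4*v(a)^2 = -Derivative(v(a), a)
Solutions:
 v(a) = 1/(C1 + 4*a)


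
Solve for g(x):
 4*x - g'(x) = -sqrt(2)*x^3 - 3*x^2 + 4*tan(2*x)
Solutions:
 g(x) = C1 + sqrt(2)*x^4/4 + x^3 + 2*x^2 + 2*log(cos(2*x))


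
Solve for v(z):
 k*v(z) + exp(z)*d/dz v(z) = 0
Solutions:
 v(z) = C1*exp(k*exp(-z))


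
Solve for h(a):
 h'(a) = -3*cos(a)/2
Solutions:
 h(a) = C1 - 3*sin(a)/2


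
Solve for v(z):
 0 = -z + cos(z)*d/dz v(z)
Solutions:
 v(z) = C1 + Integral(z/cos(z), z)


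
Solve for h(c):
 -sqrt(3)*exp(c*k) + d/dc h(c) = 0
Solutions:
 h(c) = C1 + sqrt(3)*exp(c*k)/k


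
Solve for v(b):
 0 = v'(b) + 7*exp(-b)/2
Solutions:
 v(b) = C1 + 7*exp(-b)/2


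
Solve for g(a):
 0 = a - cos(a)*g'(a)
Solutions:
 g(a) = C1 + Integral(a/cos(a), a)


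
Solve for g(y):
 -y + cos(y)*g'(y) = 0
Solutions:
 g(y) = C1 + Integral(y/cos(y), y)


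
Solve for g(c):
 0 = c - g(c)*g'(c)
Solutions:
 g(c) = -sqrt(C1 + c^2)
 g(c) = sqrt(C1 + c^2)


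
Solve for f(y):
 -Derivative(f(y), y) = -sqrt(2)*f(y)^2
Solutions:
 f(y) = -1/(C1 + sqrt(2)*y)


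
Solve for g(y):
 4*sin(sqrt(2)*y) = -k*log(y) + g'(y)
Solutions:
 g(y) = C1 + k*y*(log(y) - 1) - 2*sqrt(2)*cos(sqrt(2)*y)


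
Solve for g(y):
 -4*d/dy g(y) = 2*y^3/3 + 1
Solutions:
 g(y) = C1 - y^4/24 - y/4


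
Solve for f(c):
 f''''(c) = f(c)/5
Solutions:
 f(c) = C1*exp(-5^(3/4)*c/5) + C2*exp(5^(3/4)*c/5) + C3*sin(5^(3/4)*c/5) + C4*cos(5^(3/4)*c/5)


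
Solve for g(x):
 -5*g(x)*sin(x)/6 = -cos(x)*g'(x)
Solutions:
 g(x) = C1/cos(x)^(5/6)


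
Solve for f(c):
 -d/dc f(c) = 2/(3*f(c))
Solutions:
 f(c) = -sqrt(C1 - 12*c)/3
 f(c) = sqrt(C1 - 12*c)/3


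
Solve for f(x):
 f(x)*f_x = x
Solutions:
 f(x) = -sqrt(C1 + x^2)
 f(x) = sqrt(C1 + x^2)


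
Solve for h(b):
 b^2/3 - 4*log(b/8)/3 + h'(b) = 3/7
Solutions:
 h(b) = C1 - b^3/9 + 4*b*log(b)/3 - 4*b*log(2) - 19*b/21


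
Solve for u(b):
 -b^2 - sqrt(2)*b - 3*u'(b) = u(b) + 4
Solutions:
 u(b) = C1*exp(-b/3) - b^2 - sqrt(2)*b + 6*b - 22 + 3*sqrt(2)


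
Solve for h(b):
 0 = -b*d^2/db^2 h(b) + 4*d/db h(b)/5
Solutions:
 h(b) = C1 + C2*b^(9/5)


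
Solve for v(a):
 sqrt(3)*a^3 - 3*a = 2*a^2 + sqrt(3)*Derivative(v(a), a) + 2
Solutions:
 v(a) = C1 + a^4/4 - 2*sqrt(3)*a^3/9 - sqrt(3)*a^2/2 - 2*sqrt(3)*a/3


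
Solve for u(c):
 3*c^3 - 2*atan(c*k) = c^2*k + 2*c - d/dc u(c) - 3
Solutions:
 u(c) = C1 - 3*c^4/4 + c^3*k/3 + c^2 - 3*c + 2*Piecewise((c*atan(c*k) - log(c^2*k^2 + 1)/(2*k), Ne(k, 0)), (0, True))


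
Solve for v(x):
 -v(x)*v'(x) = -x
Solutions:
 v(x) = -sqrt(C1 + x^2)
 v(x) = sqrt(C1 + x^2)


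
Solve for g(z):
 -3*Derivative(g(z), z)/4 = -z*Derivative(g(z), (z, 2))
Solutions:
 g(z) = C1 + C2*z^(7/4)


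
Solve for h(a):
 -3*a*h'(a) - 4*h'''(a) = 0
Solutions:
 h(a) = C1 + Integral(C2*airyai(-6^(1/3)*a/2) + C3*airybi(-6^(1/3)*a/2), a)


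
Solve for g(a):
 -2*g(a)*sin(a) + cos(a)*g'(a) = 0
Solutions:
 g(a) = C1/cos(a)^2


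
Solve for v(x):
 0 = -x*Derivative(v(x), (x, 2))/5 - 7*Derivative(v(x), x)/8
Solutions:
 v(x) = C1 + C2/x^(27/8)


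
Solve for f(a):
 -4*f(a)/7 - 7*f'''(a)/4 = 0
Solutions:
 f(a) = C3*exp(-2*14^(1/3)*a/7) + (C1*sin(14^(1/3)*sqrt(3)*a/7) + C2*cos(14^(1/3)*sqrt(3)*a/7))*exp(14^(1/3)*a/7)


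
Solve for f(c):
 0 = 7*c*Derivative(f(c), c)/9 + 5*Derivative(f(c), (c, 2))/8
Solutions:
 f(c) = C1 + C2*erf(2*sqrt(35)*c/15)


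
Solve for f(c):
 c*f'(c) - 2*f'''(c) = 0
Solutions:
 f(c) = C1 + Integral(C2*airyai(2^(2/3)*c/2) + C3*airybi(2^(2/3)*c/2), c)


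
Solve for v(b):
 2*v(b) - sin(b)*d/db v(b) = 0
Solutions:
 v(b) = C1*(cos(b) - 1)/(cos(b) + 1)


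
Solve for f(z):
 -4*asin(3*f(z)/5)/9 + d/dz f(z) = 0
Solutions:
 Integral(1/asin(3*_y/5), (_y, f(z))) = C1 + 4*z/9


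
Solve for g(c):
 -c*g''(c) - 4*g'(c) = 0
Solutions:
 g(c) = C1 + C2/c^3


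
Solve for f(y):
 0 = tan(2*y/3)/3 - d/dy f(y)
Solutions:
 f(y) = C1 - log(cos(2*y/3))/2


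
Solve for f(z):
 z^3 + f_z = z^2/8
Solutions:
 f(z) = C1 - z^4/4 + z^3/24


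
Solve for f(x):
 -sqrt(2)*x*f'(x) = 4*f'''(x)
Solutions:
 f(x) = C1 + Integral(C2*airyai(-sqrt(2)*x/2) + C3*airybi(-sqrt(2)*x/2), x)


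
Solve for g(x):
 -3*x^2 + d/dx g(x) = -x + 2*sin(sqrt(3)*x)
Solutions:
 g(x) = C1 + x^3 - x^2/2 - 2*sqrt(3)*cos(sqrt(3)*x)/3


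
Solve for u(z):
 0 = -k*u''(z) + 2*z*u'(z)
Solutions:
 u(z) = C1 + C2*erf(z*sqrt(-1/k))/sqrt(-1/k)


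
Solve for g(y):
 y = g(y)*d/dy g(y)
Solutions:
 g(y) = -sqrt(C1 + y^2)
 g(y) = sqrt(C1 + y^2)


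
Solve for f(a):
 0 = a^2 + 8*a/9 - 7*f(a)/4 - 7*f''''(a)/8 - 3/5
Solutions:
 f(a) = 4*a^2/7 + 32*a/63 + (C1*sin(2^(3/4)*a/2) + C2*cos(2^(3/4)*a/2))*exp(-2^(3/4)*a/2) + (C3*sin(2^(3/4)*a/2) + C4*cos(2^(3/4)*a/2))*exp(2^(3/4)*a/2) - 12/35


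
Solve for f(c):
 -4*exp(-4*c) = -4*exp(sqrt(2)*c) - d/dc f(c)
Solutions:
 f(c) = C1 - 2*sqrt(2)*exp(sqrt(2)*c) - exp(-4*c)


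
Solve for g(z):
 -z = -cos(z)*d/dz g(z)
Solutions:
 g(z) = C1 + Integral(z/cos(z), z)


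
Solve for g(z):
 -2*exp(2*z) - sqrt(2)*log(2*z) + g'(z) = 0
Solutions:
 g(z) = C1 + sqrt(2)*z*log(z) + sqrt(2)*z*(-1 + log(2)) + exp(2*z)


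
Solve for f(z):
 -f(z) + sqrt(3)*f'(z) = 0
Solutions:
 f(z) = C1*exp(sqrt(3)*z/3)


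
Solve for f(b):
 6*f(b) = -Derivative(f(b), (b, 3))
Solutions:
 f(b) = C3*exp(-6^(1/3)*b) + (C1*sin(2^(1/3)*3^(5/6)*b/2) + C2*cos(2^(1/3)*3^(5/6)*b/2))*exp(6^(1/3)*b/2)


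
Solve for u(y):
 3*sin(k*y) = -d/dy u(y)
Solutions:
 u(y) = C1 + 3*cos(k*y)/k


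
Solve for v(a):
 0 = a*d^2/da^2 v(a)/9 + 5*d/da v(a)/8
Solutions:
 v(a) = C1 + C2/a^(37/8)


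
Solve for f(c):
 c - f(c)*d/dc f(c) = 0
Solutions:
 f(c) = -sqrt(C1 + c^2)
 f(c) = sqrt(C1 + c^2)


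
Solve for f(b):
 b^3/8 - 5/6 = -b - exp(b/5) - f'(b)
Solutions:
 f(b) = C1 - b^4/32 - b^2/2 + 5*b/6 - 5*exp(b/5)


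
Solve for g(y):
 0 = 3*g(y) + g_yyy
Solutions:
 g(y) = C3*exp(-3^(1/3)*y) + (C1*sin(3^(5/6)*y/2) + C2*cos(3^(5/6)*y/2))*exp(3^(1/3)*y/2)


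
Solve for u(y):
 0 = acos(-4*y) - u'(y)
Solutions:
 u(y) = C1 + y*acos(-4*y) + sqrt(1 - 16*y^2)/4


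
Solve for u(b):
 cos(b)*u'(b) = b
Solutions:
 u(b) = C1 + Integral(b/cos(b), b)


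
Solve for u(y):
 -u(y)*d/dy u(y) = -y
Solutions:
 u(y) = -sqrt(C1 + y^2)
 u(y) = sqrt(C1 + y^2)


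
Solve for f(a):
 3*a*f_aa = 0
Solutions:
 f(a) = C1 + C2*a


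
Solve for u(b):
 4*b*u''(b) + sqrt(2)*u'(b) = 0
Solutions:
 u(b) = C1 + C2*b^(1 - sqrt(2)/4)


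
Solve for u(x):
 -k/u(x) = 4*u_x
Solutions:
 u(x) = -sqrt(C1 - 2*k*x)/2
 u(x) = sqrt(C1 - 2*k*x)/2


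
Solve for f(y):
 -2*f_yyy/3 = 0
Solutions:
 f(y) = C1 + C2*y + C3*y^2


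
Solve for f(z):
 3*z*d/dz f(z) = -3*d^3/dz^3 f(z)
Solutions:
 f(z) = C1 + Integral(C2*airyai(-z) + C3*airybi(-z), z)


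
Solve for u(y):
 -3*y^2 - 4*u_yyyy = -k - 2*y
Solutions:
 u(y) = C1 + C2*y + C3*y^2 + C4*y^3 + k*y^4/96 - y^6/480 + y^5/240


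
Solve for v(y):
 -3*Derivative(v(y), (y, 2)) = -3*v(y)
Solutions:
 v(y) = C1*exp(-y) + C2*exp(y)


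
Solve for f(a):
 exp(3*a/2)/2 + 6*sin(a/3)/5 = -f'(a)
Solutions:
 f(a) = C1 - exp(3*a/2)/3 + 18*cos(a/3)/5


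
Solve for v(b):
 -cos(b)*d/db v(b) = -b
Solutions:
 v(b) = C1 + Integral(b/cos(b), b)


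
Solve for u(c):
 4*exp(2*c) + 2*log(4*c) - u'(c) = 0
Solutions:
 u(c) = C1 + 2*c*log(c) + 2*c*(-1 + 2*log(2)) + 2*exp(2*c)


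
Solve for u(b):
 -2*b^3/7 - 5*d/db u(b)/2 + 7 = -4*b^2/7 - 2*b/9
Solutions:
 u(b) = C1 - b^4/35 + 8*b^3/105 + 2*b^2/45 + 14*b/5


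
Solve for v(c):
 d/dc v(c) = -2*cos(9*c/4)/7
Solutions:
 v(c) = C1 - 8*sin(9*c/4)/63


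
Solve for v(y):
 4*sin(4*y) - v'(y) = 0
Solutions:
 v(y) = C1 - cos(4*y)


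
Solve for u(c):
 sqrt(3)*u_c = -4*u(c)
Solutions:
 u(c) = C1*exp(-4*sqrt(3)*c/3)


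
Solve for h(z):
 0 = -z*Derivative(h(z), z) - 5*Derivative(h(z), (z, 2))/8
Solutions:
 h(z) = C1 + C2*erf(2*sqrt(5)*z/5)


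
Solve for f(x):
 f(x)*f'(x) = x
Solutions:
 f(x) = -sqrt(C1 + x^2)
 f(x) = sqrt(C1 + x^2)


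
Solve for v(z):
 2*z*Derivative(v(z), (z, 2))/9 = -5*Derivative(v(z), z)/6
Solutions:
 v(z) = C1 + C2/z^(11/4)


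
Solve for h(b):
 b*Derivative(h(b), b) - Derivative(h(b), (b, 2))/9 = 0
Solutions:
 h(b) = C1 + C2*erfi(3*sqrt(2)*b/2)


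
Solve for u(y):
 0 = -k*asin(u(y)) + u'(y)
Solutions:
 Integral(1/asin(_y), (_y, u(y))) = C1 + k*y


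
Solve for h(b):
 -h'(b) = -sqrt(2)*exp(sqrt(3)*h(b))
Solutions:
 h(b) = sqrt(3)*(2*log(-1/(C1 + sqrt(2)*b)) - log(3))/6


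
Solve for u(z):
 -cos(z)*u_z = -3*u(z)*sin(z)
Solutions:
 u(z) = C1/cos(z)^3


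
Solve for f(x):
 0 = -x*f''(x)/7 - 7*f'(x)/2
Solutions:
 f(x) = C1 + C2/x^(47/2)


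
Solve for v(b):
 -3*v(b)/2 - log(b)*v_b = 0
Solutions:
 v(b) = C1*exp(-3*li(b)/2)


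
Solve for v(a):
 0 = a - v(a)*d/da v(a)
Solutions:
 v(a) = -sqrt(C1 + a^2)
 v(a) = sqrt(C1 + a^2)


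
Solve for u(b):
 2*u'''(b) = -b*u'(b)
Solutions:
 u(b) = C1 + Integral(C2*airyai(-2^(2/3)*b/2) + C3*airybi(-2^(2/3)*b/2), b)


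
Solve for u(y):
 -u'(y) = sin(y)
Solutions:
 u(y) = C1 + cos(y)


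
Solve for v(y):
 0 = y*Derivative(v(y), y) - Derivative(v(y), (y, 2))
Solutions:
 v(y) = C1 + C2*erfi(sqrt(2)*y/2)


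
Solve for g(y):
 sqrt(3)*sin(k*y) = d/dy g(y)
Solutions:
 g(y) = C1 - sqrt(3)*cos(k*y)/k


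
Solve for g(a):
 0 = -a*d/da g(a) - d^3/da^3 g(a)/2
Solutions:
 g(a) = C1 + Integral(C2*airyai(-2^(1/3)*a) + C3*airybi(-2^(1/3)*a), a)


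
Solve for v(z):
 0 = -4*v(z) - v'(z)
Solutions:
 v(z) = C1*exp(-4*z)


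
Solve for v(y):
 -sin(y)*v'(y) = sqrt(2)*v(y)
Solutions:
 v(y) = C1*(cos(y) + 1)^(sqrt(2)/2)/(cos(y) - 1)^(sqrt(2)/2)


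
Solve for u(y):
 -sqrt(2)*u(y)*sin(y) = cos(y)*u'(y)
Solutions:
 u(y) = C1*cos(y)^(sqrt(2))


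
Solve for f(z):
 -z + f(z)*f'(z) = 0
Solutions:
 f(z) = -sqrt(C1 + z^2)
 f(z) = sqrt(C1 + z^2)


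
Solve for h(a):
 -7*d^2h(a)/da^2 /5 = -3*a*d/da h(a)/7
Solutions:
 h(a) = C1 + C2*erfi(sqrt(30)*a/14)


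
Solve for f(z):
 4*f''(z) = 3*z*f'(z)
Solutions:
 f(z) = C1 + C2*erfi(sqrt(6)*z/4)


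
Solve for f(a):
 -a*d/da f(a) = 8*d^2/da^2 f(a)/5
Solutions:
 f(a) = C1 + C2*erf(sqrt(5)*a/4)


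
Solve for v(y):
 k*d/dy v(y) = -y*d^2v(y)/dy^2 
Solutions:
 v(y) = C1 + y^(1 - re(k))*(C2*sin(log(y)*Abs(im(k))) + C3*cos(log(y)*im(k)))


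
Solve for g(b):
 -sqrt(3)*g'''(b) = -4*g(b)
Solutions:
 g(b) = C3*exp(2^(2/3)*3^(5/6)*b/3) + (C1*sin(2^(2/3)*3^(1/3)*b/2) + C2*cos(2^(2/3)*3^(1/3)*b/2))*exp(-2^(2/3)*3^(5/6)*b/6)


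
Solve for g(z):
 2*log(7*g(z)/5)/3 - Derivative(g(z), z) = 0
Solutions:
 3*Integral(1/(-log(_y) - log(7) + log(5)), (_y, g(z)))/2 = C1 - z


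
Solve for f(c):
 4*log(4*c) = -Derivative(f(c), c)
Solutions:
 f(c) = C1 - 4*c*log(c) - c*log(256) + 4*c


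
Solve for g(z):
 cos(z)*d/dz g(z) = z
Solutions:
 g(z) = C1 + Integral(z/cos(z), z)


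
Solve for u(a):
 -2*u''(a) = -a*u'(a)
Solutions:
 u(a) = C1 + C2*erfi(a/2)


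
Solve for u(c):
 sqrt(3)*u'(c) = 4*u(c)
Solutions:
 u(c) = C1*exp(4*sqrt(3)*c/3)


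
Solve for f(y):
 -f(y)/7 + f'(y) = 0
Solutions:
 f(y) = C1*exp(y/7)


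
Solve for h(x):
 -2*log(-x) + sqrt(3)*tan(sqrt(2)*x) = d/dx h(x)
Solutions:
 h(x) = C1 - 2*x*log(-x) + 2*x - sqrt(6)*log(cos(sqrt(2)*x))/2


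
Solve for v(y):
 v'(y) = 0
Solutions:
 v(y) = C1


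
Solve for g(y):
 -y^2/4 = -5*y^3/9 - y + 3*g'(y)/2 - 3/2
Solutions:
 g(y) = C1 + 5*y^4/54 - y^3/18 + y^2/3 + y


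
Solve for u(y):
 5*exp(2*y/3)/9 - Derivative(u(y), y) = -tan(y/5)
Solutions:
 u(y) = C1 + 5*exp(2*y/3)/6 - 5*log(cos(y/5))


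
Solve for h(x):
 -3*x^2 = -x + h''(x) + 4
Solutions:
 h(x) = C1 + C2*x - x^4/4 + x^3/6 - 2*x^2


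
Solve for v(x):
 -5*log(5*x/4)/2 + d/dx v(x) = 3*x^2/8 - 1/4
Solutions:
 v(x) = C1 + x^3/8 + 5*x*log(x)/2 - 5*x*log(2) - 11*x/4 + 5*x*log(5)/2


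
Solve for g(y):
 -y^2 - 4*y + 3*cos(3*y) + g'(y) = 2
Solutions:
 g(y) = C1 + y^3/3 + 2*y^2 + 2*y - sin(3*y)


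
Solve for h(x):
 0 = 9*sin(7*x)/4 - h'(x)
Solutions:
 h(x) = C1 - 9*cos(7*x)/28


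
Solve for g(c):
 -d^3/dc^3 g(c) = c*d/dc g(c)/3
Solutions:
 g(c) = C1 + Integral(C2*airyai(-3^(2/3)*c/3) + C3*airybi(-3^(2/3)*c/3), c)


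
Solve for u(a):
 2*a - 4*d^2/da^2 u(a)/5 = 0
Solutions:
 u(a) = C1 + C2*a + 5*a^3/12


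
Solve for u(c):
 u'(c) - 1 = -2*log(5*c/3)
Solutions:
 u(c) = C1 - 2*c*log(c) + c*log(9/25) + 3*c


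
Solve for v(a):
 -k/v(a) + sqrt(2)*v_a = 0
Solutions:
 v(a) = -sqrt(C1 + sqrt(2)*a*k)
 v(a) = sqrt(C1 + sqrt(2)*a*k)


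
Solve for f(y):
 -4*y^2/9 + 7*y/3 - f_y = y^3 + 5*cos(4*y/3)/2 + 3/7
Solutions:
 f(y) = C1 - y^4/4 - 4*y^3/27 + 7*y^2/6 - 3*y/7 - 15*sin(4*y/3)/8


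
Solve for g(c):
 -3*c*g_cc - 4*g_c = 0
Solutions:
 g(c) = C1 + C2/c^(1/3)


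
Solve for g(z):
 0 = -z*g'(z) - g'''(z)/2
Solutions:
 g(z) = C1 + Integral(C2*airyai(-2^(1/3)*z) + C3*airybi(-2^(1/3)*z), z)


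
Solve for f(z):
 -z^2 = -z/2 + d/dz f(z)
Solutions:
 f(z) = C1 - z^3/3 + z^2/4


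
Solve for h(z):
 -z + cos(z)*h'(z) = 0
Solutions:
 h(z) = C1 + Integral(z/cos(z), z)


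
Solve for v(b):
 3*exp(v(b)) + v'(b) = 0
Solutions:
 v(b) = log(1/(C1 + 3*b))


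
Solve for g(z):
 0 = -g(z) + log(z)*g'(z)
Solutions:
 g(z) = C1*exp(li(z))


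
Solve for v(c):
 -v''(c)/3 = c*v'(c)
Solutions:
 v(c) = C1 + C2*erf(sqrt(6)*c/2)


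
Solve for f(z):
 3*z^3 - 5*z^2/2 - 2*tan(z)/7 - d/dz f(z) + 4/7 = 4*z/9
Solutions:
 f(z) = C1 + 3*z^4/4 - 5*z^3/6 - 2*z^2/9 + 4*z/7 + 2*log(cos(z))/7


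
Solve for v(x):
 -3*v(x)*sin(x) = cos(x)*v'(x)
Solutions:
 v(x) = C1*cos(x)^3


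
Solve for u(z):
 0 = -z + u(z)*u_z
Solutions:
 u(z) = -sqrt(C1 + z^2)
 u(z) = sqrt(C1 + z^2)


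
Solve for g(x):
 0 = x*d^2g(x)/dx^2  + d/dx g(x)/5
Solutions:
 g(x) = C1 + C2*x^(4/5)


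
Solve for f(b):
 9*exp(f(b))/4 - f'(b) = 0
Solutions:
 f(b) = log(-1/(C1 + 9*b)) + 2*log(2)


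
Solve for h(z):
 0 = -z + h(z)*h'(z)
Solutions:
 h(z) = -sqrt(C1 + z^2)
 h(z) = sqrt(C1 + z^2)


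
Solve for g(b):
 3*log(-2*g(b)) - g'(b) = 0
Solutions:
 -Integral(1/(log(-_y) + log(2)), (_y, g(b)))/3 = C1 - b


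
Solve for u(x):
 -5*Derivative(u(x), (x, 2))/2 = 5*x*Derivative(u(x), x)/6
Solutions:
 u(x) = C1 + C2*erf(sqrt(6)*x/6)


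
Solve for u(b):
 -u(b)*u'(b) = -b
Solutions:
 u(b) = -sqrt(C1 + b^2)
 u(b) = sqrt(C1 + b^2)


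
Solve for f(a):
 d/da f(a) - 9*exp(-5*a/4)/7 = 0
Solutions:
 f(a) = C1 - 36*exp(-5*a/4)/35


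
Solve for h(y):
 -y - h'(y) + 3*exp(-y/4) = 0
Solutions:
 h(y) = C1 - y^2/2 - 12*exp(-y/4)


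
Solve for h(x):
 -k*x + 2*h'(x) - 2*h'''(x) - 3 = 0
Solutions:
 h(x) = C1 + C2*exp(-x) + C3*exp(x) + k*x^2/4 + 3*x/2


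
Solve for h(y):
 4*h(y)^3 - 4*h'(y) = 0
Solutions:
 h(y) = -sqrt(2)*sqrt(-1/(C1 + y))/2
 h(y) = sqrt(2)*sqrt(-1/(C1 + y))/2


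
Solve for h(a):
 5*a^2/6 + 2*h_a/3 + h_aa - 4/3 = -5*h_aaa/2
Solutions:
 h(a) = C1 - 5*a^3/12 + 15*a^2/8 + 23*a/4 + (C2*sin(sqrt(51)*a/15) + C3*cos(sqrt(51)*a/15))*exp(-a/5)


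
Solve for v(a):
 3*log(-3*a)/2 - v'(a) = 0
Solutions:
 v(a) = C1 + 3*a*log(-a)/2 + 3*a*(-1 + log(3))/2


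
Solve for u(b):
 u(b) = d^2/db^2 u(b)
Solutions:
 u(b) = C1*exp(-b) + C2*exp(b)


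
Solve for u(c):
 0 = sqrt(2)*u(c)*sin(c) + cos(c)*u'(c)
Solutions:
 u(c) = C1*cos(c)^(sqrt(2))


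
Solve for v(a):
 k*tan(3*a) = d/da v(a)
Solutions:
 v(a) = C1 - k*log(cos(3*a))/3


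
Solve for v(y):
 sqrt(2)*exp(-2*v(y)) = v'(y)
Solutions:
 v(y) = log(-sqrt(C1 + 2*sqrt(2)*y))
 v(y) = log(C1 + 2*sqrt(2)*y)/2


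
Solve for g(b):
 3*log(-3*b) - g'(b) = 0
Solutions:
 g(b) = C1 + 3*b*log(-b) + 3*b*(-1 + log(3))


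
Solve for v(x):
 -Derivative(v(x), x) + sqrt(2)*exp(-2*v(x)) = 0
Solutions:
 v(x) = log(-sqrt(C1 + 2*sqrt(2)*x))
 v(x) = log(C1 + 2*sqrt(2)*x)/2


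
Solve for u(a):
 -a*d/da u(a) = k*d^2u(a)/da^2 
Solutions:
 u(a) = C1 + C2*sqrt(k)*erf(sqrt(2)*a*sqrt(1/k)/2)


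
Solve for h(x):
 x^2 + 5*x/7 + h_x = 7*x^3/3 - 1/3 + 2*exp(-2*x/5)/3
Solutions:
 h(x) = C1 + 7*x^4/12 - x^3/3 - 5*x^2/14 - x/3 - 5*exp(-2*x/5)/3


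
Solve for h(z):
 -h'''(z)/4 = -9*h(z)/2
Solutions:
 h(z) = C3*exp(18^(1/3)*z) + (C1*sin(3*2^(1/3)*3^(1/6)*z/2) + C2*cos(3*2^(1/3)*3^(1/6)*z/2))*exp(-18^(1/3)*z/2)


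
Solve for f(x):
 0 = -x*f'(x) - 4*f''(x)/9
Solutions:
 f(x) = C1 + C2*erf(3*sqrt(2)*x/4)


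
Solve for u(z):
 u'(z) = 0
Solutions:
 u(z) = C1


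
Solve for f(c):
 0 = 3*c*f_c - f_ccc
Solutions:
 f(c) = C1 + Integral(C2*airyai(3^(1/3)*c) + C3*airybi(3^(1/3)*c), c)


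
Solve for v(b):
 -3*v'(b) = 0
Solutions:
 v(b) = C1


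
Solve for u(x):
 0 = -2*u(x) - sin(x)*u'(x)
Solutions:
 u(x) = C1*(cos(x) + 1)/(cos(x) - 1)


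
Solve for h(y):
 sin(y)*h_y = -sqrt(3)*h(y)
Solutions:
 h(y) = C1*(cos(y) + 1)^(sqrt(3)/2)/(cos(y) - 1)^(sqrt(3)/2)


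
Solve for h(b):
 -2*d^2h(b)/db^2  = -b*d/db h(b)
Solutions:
 h(b) = C1 + C2*erfi(b/2)


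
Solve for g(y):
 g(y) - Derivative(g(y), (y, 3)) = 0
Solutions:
 g(y) = C3*exp(y) + (C1*sin(sqrt(3)*y/2) + C2*cos(sqrt(3)*y/2))*exp(-y/2)


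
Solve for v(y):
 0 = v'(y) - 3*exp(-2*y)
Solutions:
 v(y) = C1 - 3*exp(-2*y)/2


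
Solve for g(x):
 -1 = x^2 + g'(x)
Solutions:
 g(x) = C1 - x^3/3 - x


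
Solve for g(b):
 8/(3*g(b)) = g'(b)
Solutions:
 g(b) = -sqrt(C1 + 48*b)/3
 g(b) = sqrt(C1 + 48*b)/3


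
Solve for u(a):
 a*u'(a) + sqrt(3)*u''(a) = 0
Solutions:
 u(a) = C1 + C2*erf(sqrt(2)*3^(3/4)*a/6)


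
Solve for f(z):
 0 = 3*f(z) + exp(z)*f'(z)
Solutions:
 f(z) = C1*exp(3*exp(-z))


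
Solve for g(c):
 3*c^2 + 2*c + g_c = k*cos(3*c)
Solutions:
 g(c) = C1 - c^3 - c^2 + k*sin(3*c)/3


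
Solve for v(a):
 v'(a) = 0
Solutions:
 v(a) = C1


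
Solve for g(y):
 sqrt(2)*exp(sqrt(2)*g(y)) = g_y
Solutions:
 g(y) = sqrt(2)*(2*log(-1/(C1 + sqrt(2)*y)) - log(2))/4


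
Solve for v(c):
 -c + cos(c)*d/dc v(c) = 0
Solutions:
 v(c) = C1 + Integral(c/cos(c), c)


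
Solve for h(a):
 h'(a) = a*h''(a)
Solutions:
 h(a) = C1 + C2*a^2


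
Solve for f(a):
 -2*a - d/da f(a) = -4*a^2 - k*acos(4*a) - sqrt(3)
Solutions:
 f(a) = C1 + 4*a^3/3 - a^2 + sqrt(3)*a + k*(a*acos(4*a) - sqrt(1 - 16*a^2)/4)


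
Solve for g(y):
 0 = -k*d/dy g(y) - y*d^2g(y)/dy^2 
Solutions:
 g(y) = C1 + y^(1 - re(k))*(C2*sin(log(y)*Abs(im(k))) + C3*cos(log(y)*im(k)))


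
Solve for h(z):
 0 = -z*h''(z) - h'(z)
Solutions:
 h(z) = C1 + C2*log(z)


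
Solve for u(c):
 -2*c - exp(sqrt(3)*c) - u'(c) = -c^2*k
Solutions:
 u(c) = C1 + c^3*k/3 - c^2 - sqrt(3)*exp(sqrt(3)*c)/3


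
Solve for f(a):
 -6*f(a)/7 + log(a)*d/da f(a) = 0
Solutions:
 f(a) = C1*exp(6*li(a)/7)


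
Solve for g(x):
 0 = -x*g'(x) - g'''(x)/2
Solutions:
 g(x) = C1 + Integral(C2*airyai(-2^(1/3)*x) + C3*airybi(-2^(1/3)*x), x)


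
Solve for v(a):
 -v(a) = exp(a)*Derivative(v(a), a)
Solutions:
 v(a) = C1*exp(exp(-a))


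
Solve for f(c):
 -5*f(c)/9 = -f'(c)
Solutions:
 f(c) = C1*exp(5*c/9)


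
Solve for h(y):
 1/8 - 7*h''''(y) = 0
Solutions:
 h(y) = C1 + C2*y + C3*y^2 + C4*y^3 + y^4/1344


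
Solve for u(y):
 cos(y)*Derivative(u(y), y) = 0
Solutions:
 u(y) = C1


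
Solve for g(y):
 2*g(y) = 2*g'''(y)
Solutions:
 g(y) = C3*exp(y) + (C1*sin(sqrt(3)*y/2) + C2*cos(sqrt(3)*y/2))*exp(-y/2)


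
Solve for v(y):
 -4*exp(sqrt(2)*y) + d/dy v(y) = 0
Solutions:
 v(y) = C1 + 2*sqrt(2)*exp(sqrt(2)*y)


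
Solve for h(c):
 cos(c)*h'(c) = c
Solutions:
 h(c) = C1 + Integral(c/cos(c), c)


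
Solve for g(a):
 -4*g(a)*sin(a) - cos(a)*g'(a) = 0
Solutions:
 g(a) = C1*cos(a)^4


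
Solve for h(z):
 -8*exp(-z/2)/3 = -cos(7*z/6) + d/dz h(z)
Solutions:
 h(z) = C1 + 6*sin(7*z/6)/7 + 16*exp(-z/2)/3


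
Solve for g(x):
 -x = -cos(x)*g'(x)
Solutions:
 g(x) = C1 + Integral(x/cos(x), x)


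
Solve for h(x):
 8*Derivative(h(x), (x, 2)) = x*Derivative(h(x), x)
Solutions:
 h(x) = C1 + C2*erfi(x/4)


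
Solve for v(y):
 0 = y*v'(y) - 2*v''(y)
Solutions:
 v(y) = C1 + C2*erfi(y/2)


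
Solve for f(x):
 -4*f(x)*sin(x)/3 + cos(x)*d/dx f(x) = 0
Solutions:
 f(x) = C1/cos(x)^(4/3)


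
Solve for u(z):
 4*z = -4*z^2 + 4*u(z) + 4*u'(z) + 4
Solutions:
 u(z) = C1*exp(-z) + z^2 - z


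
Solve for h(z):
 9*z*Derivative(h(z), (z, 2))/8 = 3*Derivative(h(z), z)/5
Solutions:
 h(z) = C1 + C2*z^(23/15)


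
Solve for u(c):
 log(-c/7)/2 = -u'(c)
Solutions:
 u(c) = C1 - c*log(-c)/2 + c*(1 + log(7))/2


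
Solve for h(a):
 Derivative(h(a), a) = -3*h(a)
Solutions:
 h(a) = C1*exp(-3*a)


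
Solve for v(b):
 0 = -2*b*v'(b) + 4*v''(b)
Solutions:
 v(b) = C1 + C2*erfi(b/2)


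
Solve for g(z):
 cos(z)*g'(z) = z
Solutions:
 g(z) = C1 + Integral(z/cos(z), z)


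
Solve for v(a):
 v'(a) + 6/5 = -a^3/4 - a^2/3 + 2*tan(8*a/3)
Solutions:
 v(a) = C1 - a^4/16 - a^3/9 - 6*a/5 - 3*log(cos(8*a/3))/4


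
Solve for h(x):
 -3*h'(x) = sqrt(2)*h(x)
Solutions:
 h(x) = C1*exp(-sqrt(2)*x/3)


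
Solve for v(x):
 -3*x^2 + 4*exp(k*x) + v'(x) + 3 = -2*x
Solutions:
 v(x) = C1 + x^3 - x^2 - 3*x - 4*exp(k*x)/k


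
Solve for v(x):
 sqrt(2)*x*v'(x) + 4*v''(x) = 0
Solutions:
 v(x) = C1 + C2*erf(2^(3/4)*x/4)


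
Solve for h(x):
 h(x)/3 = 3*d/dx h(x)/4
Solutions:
 h(x) = C1*exp(4*x/9)


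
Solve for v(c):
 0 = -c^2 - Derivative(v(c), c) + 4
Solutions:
 v(c) = C1 - c^3/3 + 4*c


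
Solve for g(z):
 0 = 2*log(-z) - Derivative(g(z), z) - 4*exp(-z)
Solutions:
 g(z) = C1 + 2*z*log(-z) - 2*z + 4*exp(-z)


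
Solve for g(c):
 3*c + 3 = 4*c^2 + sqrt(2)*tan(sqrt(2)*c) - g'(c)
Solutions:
 g(c) = C1 + 4*c^3/3 - 3*c^2/2 - 3*c - log(cos(sqrt(2)*c))


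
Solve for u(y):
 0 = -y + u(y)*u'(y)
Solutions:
 u(y) = -sqrt(C1 + y^2)
 u(y) = sqrt(C1 + y^2)


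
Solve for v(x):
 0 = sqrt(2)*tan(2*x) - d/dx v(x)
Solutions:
 v(x) = C1 - sqrt(2)*log(cos(2*x))/2


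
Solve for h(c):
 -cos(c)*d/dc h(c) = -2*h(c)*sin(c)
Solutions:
 h(c) = C1/cos(c)^2


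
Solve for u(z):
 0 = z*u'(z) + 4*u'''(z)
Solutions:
 u(z) = C1 + Integral(C2*airyai(-2^(1/3)*z/2) + C3*airybi(-2^(1/3)*z/2), z)


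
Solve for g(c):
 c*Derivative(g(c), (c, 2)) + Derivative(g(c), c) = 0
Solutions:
 g(c) = C1 + C2*log(c)


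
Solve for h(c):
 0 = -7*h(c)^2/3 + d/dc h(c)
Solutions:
 h(c) = -3/(C1 + 7*c)


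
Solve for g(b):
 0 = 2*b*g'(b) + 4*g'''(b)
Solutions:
 g(b) = C1 + Integral(C2*airyai(-2^(2/3)*b/2) + C3*airybi(-2^(2/3)*b/2), b)


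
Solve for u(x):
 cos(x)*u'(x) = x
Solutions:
 u(x) = C1 + Integral(x/cos(x), x)


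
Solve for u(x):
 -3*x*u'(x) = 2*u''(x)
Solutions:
 u(x) = C1 + C2*erf(sqrt(3)*x/2)


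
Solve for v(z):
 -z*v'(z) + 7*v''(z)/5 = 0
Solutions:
 v(z) = C1 + C2*erfi(sqrt(70)*z/14)


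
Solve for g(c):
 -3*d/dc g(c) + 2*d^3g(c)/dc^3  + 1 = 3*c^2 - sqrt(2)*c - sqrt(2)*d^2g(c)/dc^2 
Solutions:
 g(c) = C1 + C2*exp(c*(-sqrt(2) + sqrt(26))/4) + C3*exp(-c*(sqrt(2) + sqrt(26))/4) - c^3/3 - sqrt(2)*c^2/6 - 11*c/9


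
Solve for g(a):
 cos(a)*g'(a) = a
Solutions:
 g(a) = C1 + Integral(a/cos(a), a)


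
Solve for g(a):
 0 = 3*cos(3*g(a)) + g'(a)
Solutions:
 g(a) = -asin((C1 + exp(18*a))/(C1 - exp(18*a)))/3 + pi/3
 g(a) = asin((C1 + exp(18*a))/(C1 - exp(18*a)))/3


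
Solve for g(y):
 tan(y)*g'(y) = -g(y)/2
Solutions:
 g(y) = C1/sqrt(sin(y))


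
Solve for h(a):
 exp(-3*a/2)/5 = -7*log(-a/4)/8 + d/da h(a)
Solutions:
 h(a) = C1 + 7*a*log(-a)/8 + 7*a*(-2*log(2) - 1)/8 - 2*exp(-3*a/2)/15


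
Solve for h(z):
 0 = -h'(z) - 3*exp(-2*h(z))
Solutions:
 h(z) = log(-sqrt(C1 - 6*z))
 h(z) = log(C1 - 6*z)/2


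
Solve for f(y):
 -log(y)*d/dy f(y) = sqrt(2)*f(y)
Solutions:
 f(y) = C1*exp(-sqrt(2)*li(y))


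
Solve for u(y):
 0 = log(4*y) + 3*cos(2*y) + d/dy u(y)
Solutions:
 u(y) = C1 - y*log(y) - 2*y*log(2) + y - 3*sin(2*y)/2


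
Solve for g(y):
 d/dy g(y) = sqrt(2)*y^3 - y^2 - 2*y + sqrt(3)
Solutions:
 g(y) = C1 + sqrt(2)*y^4/4 - y^3/3 - y^2 + sqrt(3)*y


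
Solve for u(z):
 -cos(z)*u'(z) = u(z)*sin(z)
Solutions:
 u(z) = C1*cos(z)


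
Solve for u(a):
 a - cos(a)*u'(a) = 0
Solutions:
 u(a) = C1 + Integral(a/cos(a), a)


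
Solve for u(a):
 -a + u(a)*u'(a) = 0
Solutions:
 u(a) = -sqrt(C1 + a^2)
 u(a) = sqrt(C1 + a^2)


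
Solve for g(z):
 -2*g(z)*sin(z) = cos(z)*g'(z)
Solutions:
 g(z) = C1*cos(z)^2


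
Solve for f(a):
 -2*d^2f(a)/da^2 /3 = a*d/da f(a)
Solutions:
 f(a) = C1 + C2*erf(sqrt(3)*a/2)


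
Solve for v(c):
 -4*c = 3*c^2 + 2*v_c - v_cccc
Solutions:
 v(c) = C1 + C4*exp(2^(1/3)*c) - c^3/2 - c^2 + (C2*sin(2^(1/3)*sqrt(3)*c/2) + C3*cos(2^(1/3)*sqrt(3)*c/2))*exp(-2^(1/3)*c/2)


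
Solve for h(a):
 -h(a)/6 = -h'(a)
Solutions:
 h(a) = C1*exp(a/6)


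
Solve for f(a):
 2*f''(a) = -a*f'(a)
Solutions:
 f(a) = C1 + C2*erf(a/2)


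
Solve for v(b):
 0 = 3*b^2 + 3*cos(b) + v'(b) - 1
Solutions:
 v(b) = C1 - b^3 + b - 3*sin(b)


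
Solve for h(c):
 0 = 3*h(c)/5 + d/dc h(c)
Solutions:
 h(c) = C1*exp(-3*c/5)


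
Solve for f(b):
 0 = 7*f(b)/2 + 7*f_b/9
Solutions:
 f(b) = C1*exp(-9*b/2)


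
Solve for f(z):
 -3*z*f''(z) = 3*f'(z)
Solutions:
 f(z) = C1 + C2*log(z)


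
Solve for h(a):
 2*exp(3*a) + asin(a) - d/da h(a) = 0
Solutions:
 h(a) = C1 + a*asin(a) + sqrt(1 - a^2) + 2*exp(3*a)/3


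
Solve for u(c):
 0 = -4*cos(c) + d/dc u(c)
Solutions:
 u(c) = C1 + 4*sin(c)


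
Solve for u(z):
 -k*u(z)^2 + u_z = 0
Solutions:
 u(z) = -1/(C1 + k*z)


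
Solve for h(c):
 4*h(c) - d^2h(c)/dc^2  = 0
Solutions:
 h(c) = C1*exp(-2*c) + C2*exp(2*c)


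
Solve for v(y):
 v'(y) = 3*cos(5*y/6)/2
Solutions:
 v(y) = C1 + 9*sin(5*y/6)/5


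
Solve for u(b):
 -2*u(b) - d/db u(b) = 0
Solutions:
 u(b) = C1*exp(-2*b)


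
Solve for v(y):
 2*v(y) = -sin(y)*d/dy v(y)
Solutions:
 v(y) = C1*(cos(y) + 1)/(cos(y) - 1)


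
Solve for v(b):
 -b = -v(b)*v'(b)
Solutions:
 v(b) = -sqrt(C1 + b^2)
 v(b) = sqrt(C1 + b^2)


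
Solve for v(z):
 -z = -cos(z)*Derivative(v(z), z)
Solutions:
 v(z) = C1 + Integral(z/cos(z), z)


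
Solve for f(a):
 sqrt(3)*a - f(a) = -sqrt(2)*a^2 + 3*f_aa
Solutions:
 f(a) = C1*sin(sqrt(3)*a/3) + C2*cos(sqrt(3)*a/3) + sqrt(2)*a^2 + sqrt(3)*a - 6*sqrt(2)


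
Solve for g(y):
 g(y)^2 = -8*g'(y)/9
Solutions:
 g(y) = 8/(C1 + 9*y)


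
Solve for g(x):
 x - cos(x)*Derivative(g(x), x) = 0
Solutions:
 g(x) = C1 + Integral(x/cos(x), x)


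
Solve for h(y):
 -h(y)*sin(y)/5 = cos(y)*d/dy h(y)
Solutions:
 h(y) = C1*cos(y)^(1/5)


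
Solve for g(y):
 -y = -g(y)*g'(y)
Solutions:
 g(y) = -sqrt(C1 + y^2)
 g(y) = sqrt(C1 + y^2)


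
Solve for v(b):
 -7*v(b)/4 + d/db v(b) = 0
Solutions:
 v(b) = C1*exp(7*b/4)


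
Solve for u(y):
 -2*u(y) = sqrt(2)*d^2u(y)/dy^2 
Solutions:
 u(y) = C1*sin(2^(1/4)*y) + C2*cos(2^(1/4)*y)


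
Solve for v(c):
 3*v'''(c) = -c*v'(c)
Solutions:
 v(c) = C1 + Integral(C2*airyai(-3^(2/3)*c/3) + C3*airybi(-3^(2/3)*c/3), c)


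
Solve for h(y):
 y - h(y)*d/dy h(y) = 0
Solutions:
 h(y) = -sqrt(C1 + y^2)
 h(y) = sqrt(C1 + y^2)


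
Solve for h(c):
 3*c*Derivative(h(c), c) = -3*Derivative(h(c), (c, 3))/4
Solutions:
 h(c) = C1 + Integral(C2*airyai(-2^(2/3)*c) + C3*airybi(-2^(2/3)*c), c)


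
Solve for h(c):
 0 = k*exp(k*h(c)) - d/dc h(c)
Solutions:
 h(c) = Piecewise((log(-1/(C1*k + c*k^2))/k, Ne(k, 0)), (nan, True))
 h(c) = Piecewise((C1 + c*k, Eq(k, 0)), (nan, True))


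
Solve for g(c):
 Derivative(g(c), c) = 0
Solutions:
 g(c) = C1


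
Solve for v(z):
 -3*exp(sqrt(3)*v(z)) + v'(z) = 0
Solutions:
 v(z) = sqrt(3)*(2*log(-1/(C1 + 3*z)) - log(3))/6
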